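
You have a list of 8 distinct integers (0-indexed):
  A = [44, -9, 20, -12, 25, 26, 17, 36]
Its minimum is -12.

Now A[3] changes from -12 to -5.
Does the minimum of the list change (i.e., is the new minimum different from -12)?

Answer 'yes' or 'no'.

Answer: yes

Derivation:
Old min = -12
Change: A[3] -12 -> -5
Changed element was the min; new min must be rechecked.
New min = -9; changed? yes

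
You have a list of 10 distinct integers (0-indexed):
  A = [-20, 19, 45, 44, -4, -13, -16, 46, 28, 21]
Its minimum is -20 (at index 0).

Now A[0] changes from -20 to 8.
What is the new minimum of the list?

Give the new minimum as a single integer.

Answer: -16

Derivation:
Old min = -20 (at index 0)
Change: A[0] -20 -> 8
Changed element WAS the min. Need to check: is 8 still <= all others?
  Min of remaining elements: -16
  New min = min(8, -16) = -16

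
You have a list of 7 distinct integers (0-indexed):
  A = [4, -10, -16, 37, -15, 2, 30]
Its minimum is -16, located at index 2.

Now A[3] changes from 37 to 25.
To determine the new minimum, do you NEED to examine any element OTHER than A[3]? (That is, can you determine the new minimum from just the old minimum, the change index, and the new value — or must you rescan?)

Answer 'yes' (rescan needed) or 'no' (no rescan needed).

Answer: no

Derivation:
Old min = -16 at index 2
Change at index 3: 37 -> 25
Index 3 was NOT the min. New min = min(-16, 25). No rescan of other elements needed.
Needs rescan: no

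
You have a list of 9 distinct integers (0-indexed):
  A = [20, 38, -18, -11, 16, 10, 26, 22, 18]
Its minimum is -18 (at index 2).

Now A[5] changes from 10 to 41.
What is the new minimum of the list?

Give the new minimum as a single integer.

Answer: -18

Derivation:
Old min = -18 (at index 2)
Change: A[5] 10 -> 41
Changed element was NOT the old min.
  New min = min(old_min, new_val) = min(-18, 41) = -18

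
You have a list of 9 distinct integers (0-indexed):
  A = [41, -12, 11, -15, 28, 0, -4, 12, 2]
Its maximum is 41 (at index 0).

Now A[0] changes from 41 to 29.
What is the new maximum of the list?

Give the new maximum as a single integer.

Answer: 29

Derivation:
Old max = 41 (at index 0)
Change: A[0] 41 -> 29
Changed element WAS the max -> may need rescan.
  Max of remaining elements: 28
  New max = max(29, 28) = 29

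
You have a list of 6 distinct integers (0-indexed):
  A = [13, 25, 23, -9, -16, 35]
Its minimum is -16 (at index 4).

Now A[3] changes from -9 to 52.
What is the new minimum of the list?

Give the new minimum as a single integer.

Answer: -16

Derivation:
Old min = -16 (at index 4)
Change: A[3] -9 -> 52
Changed element was NOT the old min.
  New min = min(old_min, new_val) = min(-16, 52) = -16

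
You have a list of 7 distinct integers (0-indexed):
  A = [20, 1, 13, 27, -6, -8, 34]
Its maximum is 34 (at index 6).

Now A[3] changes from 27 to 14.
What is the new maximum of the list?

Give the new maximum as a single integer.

Answer: 34

Derivation:
Old max = 34 (at index 6)
Change: A[3] 27 -> 14
Changed element was NOT the old max.
  New max = max(old_max, new_val) = max(34, 14) = 34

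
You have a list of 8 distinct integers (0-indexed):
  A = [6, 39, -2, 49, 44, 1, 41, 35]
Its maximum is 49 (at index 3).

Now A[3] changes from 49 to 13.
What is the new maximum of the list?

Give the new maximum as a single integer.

Answer: 44

Derivation:
Old max = 49 (at index 3)
Change: A[3] 49 -> 13
Changed element WAS the max -> may need rescan.
  Max of remaining elements: 44
  New max = max(13, 44) = 44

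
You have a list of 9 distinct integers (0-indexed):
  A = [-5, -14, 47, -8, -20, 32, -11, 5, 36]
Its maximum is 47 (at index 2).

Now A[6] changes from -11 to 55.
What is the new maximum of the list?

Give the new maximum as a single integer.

Old max = 47 (at index 2)
Change: A[6] -11 -> 55
Changed element was NOT the old max.
  New max = max(old_max, new_val) = max(47, 55) = 55

Answer: 55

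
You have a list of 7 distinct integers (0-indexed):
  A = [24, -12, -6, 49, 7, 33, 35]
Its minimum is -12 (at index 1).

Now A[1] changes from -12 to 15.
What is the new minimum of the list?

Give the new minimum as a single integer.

Old min = -12 (at index 1)
Change: A[1] -12 -> 15
Changed element WAS the min. Need to check: is 15 still <= all others?
  Min of remaining elements: -6
  New min = min(15, -6) = -6

Answer: -6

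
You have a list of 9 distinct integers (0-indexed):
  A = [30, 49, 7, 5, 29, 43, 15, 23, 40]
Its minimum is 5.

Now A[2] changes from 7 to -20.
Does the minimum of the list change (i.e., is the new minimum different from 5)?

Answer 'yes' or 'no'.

Old min = 5
Change: A[2] 7 -> -20
Changed element was NOT the min; min changes only if -20 < 5.
New min = -20; changed? yes

Answer: yes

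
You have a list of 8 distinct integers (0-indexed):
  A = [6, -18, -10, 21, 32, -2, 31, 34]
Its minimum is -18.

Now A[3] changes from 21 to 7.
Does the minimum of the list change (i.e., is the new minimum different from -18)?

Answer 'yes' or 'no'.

Old min = -18
Change: A[3] 21 -> 7
Changed element was NOT the min; min changes only if 7 < -18.
New min = -18; changed? no

Answer: no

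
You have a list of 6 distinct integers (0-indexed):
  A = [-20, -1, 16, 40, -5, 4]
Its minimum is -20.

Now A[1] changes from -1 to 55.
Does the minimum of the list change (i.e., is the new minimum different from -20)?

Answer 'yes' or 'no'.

Old min = -20
Change: A[1] -1 -> 55
Changed element was NOT the min; min changes only if 55 < -20.
New min = -20; changed? no

Answer: no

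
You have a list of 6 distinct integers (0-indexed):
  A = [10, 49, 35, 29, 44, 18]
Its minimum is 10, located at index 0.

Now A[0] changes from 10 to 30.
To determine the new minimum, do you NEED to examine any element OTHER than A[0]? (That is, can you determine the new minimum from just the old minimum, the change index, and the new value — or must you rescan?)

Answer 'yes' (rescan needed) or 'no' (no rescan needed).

Answer: yes

Derivation:
Old min = 10 at index 0
Change at index 0: 10 -> 30
Index 0 WAS the min and new value 30 > old min 10. Must rescan other elements to find the new min.
Needs rescan: yes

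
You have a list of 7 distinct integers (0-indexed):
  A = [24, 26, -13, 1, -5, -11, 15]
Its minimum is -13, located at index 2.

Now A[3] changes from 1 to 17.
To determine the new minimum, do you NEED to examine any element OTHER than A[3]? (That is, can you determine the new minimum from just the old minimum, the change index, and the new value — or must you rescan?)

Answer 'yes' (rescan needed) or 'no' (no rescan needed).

Answer: no

Derivation:
Old min = -13 at index 2
Change at index 3: 1 -> 17
Index 3 was NOT the min. New min = min(-13, 17). No rescan of other elements needed.
Needs rescan: no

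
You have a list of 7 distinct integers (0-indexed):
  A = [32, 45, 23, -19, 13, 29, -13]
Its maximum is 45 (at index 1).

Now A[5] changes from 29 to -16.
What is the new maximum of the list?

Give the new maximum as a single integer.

Old max = 45 (at index 1)
Change: A[5] 29 -> -16
Changed element was NOT the old max.
  New max = max(old_max, new_val) = max(45, -16) = 45

Answer: 45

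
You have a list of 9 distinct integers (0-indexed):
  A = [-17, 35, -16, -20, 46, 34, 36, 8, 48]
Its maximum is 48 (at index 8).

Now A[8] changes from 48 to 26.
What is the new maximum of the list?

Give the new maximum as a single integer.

Old max = 48 (at index 8)
Change: A[8] 48 -> 26
Changed element WAS the max -> may need rescan.
  Max of remaining elements: 46
  New max = max(26, 46) = 46

Answer: 46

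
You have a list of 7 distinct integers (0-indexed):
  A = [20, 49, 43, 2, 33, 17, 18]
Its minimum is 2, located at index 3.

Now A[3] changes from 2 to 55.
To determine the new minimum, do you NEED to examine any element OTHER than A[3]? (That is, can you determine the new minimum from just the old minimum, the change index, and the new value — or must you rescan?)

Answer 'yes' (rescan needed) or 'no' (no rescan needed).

Answer: yes

Derivation:
Old min = 2 at index 3
Change at index 3: 2 -> 55
Index 3 WAS the min and new value 55 > old min 2. Must rescan other elements to find the new min.
Needs rescan: yes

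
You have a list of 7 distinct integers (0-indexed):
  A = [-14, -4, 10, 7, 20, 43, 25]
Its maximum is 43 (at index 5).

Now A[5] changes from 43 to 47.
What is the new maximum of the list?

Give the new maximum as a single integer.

Answer: 47

Derivation:
Old max = 43 (at index 5)
Change: A[5] 43 -> 47
Changed element WAS the max -> may need rescan.
  Max of remaining elements: 25
  New max = max(47, 25) = 47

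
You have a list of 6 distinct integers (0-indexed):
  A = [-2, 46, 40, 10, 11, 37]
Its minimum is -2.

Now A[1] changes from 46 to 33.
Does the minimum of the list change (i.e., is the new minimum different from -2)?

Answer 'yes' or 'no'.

Old min = -2
Change: A[1] 46 -> 33
Changed element was NOT the min; min changes only if 33 < -2.
New min = -2; changed? no

Answer: no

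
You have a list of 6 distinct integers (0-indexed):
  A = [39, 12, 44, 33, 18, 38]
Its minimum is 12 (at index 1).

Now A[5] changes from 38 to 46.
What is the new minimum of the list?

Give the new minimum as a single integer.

Old min = 12 (at index 1)
Change: A[5] 38 -> 46
Changed element was NOT the old min.
  New min = min(old_min, new_val) = min(12, 46) = 12

Answer: 12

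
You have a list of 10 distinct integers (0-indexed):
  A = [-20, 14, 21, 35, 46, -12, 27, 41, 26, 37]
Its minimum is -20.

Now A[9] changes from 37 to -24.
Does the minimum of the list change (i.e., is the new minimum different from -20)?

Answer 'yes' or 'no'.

Old min = -20
Change: A[9] 37 -> -24
Changed element was NOT the min; min changes only if -24 < -20.
New min = -24; changed? yes

Answer: yes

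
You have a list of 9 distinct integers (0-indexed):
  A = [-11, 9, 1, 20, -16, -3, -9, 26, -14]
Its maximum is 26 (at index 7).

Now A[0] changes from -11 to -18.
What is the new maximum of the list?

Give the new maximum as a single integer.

Answer: 26

Derivation:
Old max = 26 (at index 7)
Change: A[0] -11 -> -18
Changed element was NOT the old max.
  New max = max(old_max, new_val) = max(26, -18) = 26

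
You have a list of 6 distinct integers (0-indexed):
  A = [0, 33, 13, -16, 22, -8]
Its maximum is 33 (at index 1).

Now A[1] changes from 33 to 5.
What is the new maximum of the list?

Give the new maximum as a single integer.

Answer: 22

Derivation:
Old max = 33 (at index 1)
Change: A[1] 33 -> 5
Changed element WAS the max -> may need rescan.
  Max of remaining elements: 22
  New max = max(5, 22) = 22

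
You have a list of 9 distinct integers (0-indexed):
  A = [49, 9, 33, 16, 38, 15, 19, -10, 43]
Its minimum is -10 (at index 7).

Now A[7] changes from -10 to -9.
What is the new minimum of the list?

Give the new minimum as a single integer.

Old min = -10 (at index 7)
Change: A[7] -10 -> -9
Changed element WAS the min. Need to check: is -9 still <= all others?
  Min of remaining elements: 9
  New min = min(-9, 9) = -9

Answer: -9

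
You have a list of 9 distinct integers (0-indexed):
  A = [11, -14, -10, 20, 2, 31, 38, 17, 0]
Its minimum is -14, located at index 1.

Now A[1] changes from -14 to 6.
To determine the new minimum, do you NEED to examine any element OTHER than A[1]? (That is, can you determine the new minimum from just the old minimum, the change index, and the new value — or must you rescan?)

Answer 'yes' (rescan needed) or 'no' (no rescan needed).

Answer: yes

Derivation:
Old min = -14 at index 1
Change at index 1: -14 -> 6
Index 1 WAS the min and new value 6 > old min -14. Must rescan other elements to find the new min.
Needs rescan: yes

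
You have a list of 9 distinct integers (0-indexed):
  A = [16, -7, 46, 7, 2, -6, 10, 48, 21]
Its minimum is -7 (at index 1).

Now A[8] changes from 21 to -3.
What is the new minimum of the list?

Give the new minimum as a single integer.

Old min = -7 (at index 1)
Change: A[8] 21 -> -3
Changed element was NOT the old min.
  New min = min(old_min, new_val) = min(-7, -3) = -7

Answer: -7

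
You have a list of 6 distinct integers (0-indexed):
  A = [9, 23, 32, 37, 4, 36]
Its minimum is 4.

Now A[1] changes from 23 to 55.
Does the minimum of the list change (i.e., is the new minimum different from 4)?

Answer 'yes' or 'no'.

Old min = 4
Change: A[1] 23 -> 55
Changed element was NOT the min; min changes only if 55 < 4.
New min = 4; changed? no

Answer: no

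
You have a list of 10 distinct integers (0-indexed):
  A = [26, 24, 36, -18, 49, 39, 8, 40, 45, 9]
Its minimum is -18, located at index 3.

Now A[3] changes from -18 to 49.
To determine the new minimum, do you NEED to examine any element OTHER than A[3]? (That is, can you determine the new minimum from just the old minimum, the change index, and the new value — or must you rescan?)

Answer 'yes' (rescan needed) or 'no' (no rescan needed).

Old min = -18 at index 3
Change at index 3: -18 -> 49
Index 3 WAS the min and new value 49 > old min -18. Must rescan other elements to find the new min.
Needs rescan: yes

Answer: yes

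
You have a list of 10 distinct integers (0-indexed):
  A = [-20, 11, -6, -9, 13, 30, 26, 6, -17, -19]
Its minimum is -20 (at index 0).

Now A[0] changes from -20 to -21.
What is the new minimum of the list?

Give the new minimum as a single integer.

Answer: -21

Derivation:
Old min = -20 (at index 0)
Change: A[0] -20 -> -21
Changed element WAS the min. Need to check: is -21 still <= all others?
  Min of remaining elements: -19
  New min = min(-21, -19) = -21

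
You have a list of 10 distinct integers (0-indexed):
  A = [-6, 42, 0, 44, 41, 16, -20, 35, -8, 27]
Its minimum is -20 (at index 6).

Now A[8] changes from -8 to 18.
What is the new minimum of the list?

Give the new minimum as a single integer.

Old min = -20 (at index 6)
Change: A[8] -8 -> 18
Changed element was NOT the old min.
  New min = min(old_min, new_val) = min(-20, 18) = -20

Answer: -20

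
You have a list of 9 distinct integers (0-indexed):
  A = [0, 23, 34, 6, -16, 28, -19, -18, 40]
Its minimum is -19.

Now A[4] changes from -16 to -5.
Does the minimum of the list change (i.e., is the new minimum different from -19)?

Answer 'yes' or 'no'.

Old min = -19
Change: A[4] -16 -> -5
Changed element was NOT the min; min changes only if -5 < -19.
New min = -19; changed? no

Answer: no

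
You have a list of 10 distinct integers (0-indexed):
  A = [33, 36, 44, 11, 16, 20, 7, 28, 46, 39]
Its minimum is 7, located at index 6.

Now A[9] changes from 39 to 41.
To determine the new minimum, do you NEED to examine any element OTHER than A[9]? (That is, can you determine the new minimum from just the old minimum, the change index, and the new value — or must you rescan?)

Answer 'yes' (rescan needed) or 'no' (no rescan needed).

Answer: no

Derivation:
Old min = 7 at index 6
Change at index 9: 39 -> 41
Index 9 was NOT the min. New min = min(7, 41). No rescan of other elements needed.
Needs rescan: no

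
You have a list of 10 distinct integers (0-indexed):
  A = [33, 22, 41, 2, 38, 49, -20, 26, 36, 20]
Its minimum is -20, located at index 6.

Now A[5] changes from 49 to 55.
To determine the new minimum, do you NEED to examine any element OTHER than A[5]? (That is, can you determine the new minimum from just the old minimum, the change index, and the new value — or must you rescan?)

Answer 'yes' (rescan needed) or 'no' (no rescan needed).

Old min = -20 at index 6
Change at index 5: 49 -> 55
Index 5 was NOT the min. New min = min(-20, 55). No rescan of other elements needed.
Needs rescan: no

Answer: no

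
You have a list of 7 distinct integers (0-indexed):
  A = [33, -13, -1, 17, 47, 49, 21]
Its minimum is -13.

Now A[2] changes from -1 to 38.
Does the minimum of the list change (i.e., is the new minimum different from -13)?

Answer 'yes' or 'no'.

Answer: no

Derivation:
Old min = -13
Change: A[2] -1 -> 38
Changed element was NOT the min; min changes only if 38 < -13.
New min = -13; changed? no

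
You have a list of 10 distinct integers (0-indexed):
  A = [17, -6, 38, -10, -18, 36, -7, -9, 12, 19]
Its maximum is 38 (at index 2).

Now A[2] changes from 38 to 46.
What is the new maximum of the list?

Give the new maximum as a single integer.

Answer: 46

Derivation:
Old max = 38 (at index 2)
Change: A[2] 38 -> 46
Changed element WAS the max -> may need rescan.
  Max of remaining elements: 36
  New max = max(46, 36) = 46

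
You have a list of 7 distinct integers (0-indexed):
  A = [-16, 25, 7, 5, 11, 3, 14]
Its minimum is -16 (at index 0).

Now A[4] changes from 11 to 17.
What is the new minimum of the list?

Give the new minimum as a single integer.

Old min = -16 (at index 0)
Change: A[4] 11 -> 17
Changed element was NOT the old min.
  New min = min(old_min, new_val) = min(-16, 17) = -16

Answer: -16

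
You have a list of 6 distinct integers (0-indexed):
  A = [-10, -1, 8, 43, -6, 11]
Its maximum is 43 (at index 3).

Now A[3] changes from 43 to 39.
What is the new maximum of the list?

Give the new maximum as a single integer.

Answer: 39

Derivation:
Old max = 43 (at index 3)
Change: A[3] 43 -> 39
Changed element WAS the max -> may need rescan.
  Max of remaining elements: 11
  New max = max(39, 11) = 39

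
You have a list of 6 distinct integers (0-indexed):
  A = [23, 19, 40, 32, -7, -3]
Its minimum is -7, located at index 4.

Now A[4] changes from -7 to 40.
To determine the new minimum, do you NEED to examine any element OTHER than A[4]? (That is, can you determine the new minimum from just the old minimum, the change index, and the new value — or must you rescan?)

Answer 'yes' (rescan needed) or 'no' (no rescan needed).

Old min = -7 at index 4
Change at index 4: -7 -> 40
Index 4 WAS the min and new value 40 > old min -7. Must rescan other elements to find the new min.
Needs rescan: yes

Answer: yes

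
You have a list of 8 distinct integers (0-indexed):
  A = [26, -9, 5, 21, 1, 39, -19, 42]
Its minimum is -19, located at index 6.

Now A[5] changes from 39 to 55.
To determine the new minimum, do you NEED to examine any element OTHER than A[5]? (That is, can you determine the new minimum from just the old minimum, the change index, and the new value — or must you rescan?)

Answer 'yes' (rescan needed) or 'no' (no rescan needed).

Old min = -19 at index 6
Change at index 5: 39 -> 55
Index 5 was NOT the min. New min = min(-19, 55). No rescan of other elements needed.
Needs rescan: no

Answer: no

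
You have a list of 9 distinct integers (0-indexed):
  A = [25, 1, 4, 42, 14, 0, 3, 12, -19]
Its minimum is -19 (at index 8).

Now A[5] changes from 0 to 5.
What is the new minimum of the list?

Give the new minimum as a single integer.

Answer: -19

Derivation:
Old min = -19 (at index 8)
Change: A[5] 0 -> 5
Changed element was NOT the old min.
  New min = min(old_min, new_val) = min(-19, 5) = -19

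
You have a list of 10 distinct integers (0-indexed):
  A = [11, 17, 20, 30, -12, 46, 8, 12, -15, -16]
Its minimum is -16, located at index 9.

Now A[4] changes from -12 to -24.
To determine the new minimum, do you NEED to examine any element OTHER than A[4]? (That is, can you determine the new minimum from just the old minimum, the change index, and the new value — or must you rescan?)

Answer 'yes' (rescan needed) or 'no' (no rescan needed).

Answer: no

Derivation:
Old min = -16 at index 9
Change at index 4: -12 -> -24
Index 4 was NOT the min. New min = min(-16, -24). No rescan of other elements needed.
Needs rescan: no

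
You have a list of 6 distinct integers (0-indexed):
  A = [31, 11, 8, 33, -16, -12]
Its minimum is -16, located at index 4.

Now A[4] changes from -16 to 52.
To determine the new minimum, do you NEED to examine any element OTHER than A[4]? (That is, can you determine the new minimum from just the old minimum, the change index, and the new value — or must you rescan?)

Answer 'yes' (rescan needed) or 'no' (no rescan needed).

Answer: yes

Derivation:
Old min = -16 at index 4
Change at index 4: -16 -> 52
Index 4 WAS the min and new value 52 > old min -16. Must rescan other elements to find the new min.
Needs rescan: yes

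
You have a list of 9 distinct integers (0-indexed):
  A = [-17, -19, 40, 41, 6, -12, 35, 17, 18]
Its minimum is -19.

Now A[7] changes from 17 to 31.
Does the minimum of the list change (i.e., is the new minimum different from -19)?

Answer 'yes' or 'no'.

Old min = -19
Change: A[7] 17 -> 31
Changed element was NOT the min; min changes only if 31 < -19.
New min = -19; changed? no

Answer: no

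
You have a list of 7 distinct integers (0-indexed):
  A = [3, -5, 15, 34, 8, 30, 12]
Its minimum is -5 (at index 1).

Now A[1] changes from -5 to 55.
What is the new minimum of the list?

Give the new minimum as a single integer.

Answer: 3

Derivation:
Old min = -5 (at index 1)
Change: A[1] -5 -> 55
Changed element WAS the min. Need to check: is 55 still <= all others?
  Min of remaining elements: 3
  New min = min(55, 3) = 3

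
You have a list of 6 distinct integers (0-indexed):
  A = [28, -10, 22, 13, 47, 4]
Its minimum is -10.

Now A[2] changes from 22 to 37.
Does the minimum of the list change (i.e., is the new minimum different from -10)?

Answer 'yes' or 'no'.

Answer: no

Derivation:
Old min = -10
Change: A[2] 22 -> 37
Changed element was NOT the min; min changes only if 37 < -10.
New min = -10; changed? no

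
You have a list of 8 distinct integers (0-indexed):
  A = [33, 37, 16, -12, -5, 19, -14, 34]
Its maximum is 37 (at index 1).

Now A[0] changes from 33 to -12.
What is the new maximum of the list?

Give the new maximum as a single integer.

Answer: 37

Derivation:
Old max = 37 (at index 1)
Change: A[0] 33 -> -12
Changed element was NOT the old max.
  New max = max(old_max, new_val) = max(37, -12) = 37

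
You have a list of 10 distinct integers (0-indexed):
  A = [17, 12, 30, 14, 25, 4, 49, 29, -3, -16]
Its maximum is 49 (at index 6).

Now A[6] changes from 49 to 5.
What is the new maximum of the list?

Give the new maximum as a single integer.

Old max = 49 (at index 6)
Change: A[6] 49 -> 5
Changed element WAS the max -> may need rescan.
  Max of remaining elements: 30
  New max = max(5, 30) = 30

Answer: 30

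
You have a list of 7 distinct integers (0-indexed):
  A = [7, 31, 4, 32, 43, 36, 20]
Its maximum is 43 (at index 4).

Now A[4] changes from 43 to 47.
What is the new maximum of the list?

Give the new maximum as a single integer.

Answer: 47

Derivation:
Old max = 43 (at index 4)
Change: A[4] 43 -> 47
Changed element WAS the max -> may need rescan.
  Max of remaining elements: 36
  New max = max(47, 36) = 47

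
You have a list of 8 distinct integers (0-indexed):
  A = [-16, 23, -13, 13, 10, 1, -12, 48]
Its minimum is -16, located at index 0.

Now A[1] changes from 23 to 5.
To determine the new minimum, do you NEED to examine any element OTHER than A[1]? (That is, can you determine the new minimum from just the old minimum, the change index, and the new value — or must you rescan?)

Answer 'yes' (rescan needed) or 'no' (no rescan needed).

Answer: no

Derivation:
Old min = -16 at index 0
Change at index 1: 23 -> 5
Index 1 was NOT the min. New min = min(-16, 5). No rescan of other elements needed.
Needs rescan: no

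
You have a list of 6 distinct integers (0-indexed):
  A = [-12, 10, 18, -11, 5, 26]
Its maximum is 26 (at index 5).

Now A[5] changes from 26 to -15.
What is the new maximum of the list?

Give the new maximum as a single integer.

Answer: 18

Derivation:
Old max = 26 (at index 5)
Change: A[5] 26 -> -15
Changed element WAS the max -> may need rescan.
  Max of remaining elements: 18
  New max = max(-15, 18) = 18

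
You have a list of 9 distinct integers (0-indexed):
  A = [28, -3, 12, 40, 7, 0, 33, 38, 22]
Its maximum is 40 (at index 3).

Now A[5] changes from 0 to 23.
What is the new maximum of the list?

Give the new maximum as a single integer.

Old max = 40 (at index 3)
Change: A[5] 0 -> 23
Changed element was NOT the old max.
  New max = max(old_max, new_val) = max(40, 23) = 40

Answer: 40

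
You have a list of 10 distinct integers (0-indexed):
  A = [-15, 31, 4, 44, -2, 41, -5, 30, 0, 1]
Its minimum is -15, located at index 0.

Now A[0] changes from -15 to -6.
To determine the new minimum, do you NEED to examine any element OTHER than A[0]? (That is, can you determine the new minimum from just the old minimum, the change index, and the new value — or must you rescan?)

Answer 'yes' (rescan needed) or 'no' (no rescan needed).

Answer: yes

Derivation:
Old min = -15 at index 0
Change at index 0: -15 -> -6
Index 0 WAS the min and new value -6 > old min -15. Must rescan other elements to find the new min.
Needs rescan: yes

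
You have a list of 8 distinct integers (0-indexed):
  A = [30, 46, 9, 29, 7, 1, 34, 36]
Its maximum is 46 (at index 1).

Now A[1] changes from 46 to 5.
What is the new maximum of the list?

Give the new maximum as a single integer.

Answer: 36

Derivation:
Old max = 46 (at index 1)
Change: A[1] 46 -> 5
Changed element WAS the max -> may need rescan.
  Max of remaining elements: 36
  New max = max(5, 36) = 36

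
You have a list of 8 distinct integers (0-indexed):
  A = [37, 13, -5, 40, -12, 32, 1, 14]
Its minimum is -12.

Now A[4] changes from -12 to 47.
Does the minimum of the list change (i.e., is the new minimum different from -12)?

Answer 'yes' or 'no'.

Answer: yes

Derivation:
Old min = -12
Change: A[4] -12 -> 47
Changed element was the min; new min must be rechecked.
New min = -5; changed? yes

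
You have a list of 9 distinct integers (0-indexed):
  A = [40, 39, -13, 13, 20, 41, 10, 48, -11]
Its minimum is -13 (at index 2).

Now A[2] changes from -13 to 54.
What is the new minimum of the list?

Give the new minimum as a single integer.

Old min = -13 (at index 2)
Change: A[2] -13 -> 54
Changed element WAS the min. Need to check: is 54 still <= all others?
  Min of remaining elements: -11
  New min = min(54, -11) = -11

Answer: -11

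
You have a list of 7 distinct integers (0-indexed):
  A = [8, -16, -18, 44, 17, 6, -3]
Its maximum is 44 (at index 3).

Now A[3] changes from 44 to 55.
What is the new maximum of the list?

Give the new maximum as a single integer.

Old max = 44 (at index 3)
Change: A[3] 44 -> 55
Changed element WAS the max -> may need rescan.
  Max of remaining elements: 17
  New max = max(55, 17) = 55

Answer: 55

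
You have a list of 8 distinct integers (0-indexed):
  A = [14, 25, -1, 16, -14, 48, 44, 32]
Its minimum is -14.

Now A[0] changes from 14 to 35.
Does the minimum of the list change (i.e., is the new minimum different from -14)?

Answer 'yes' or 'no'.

Old min = -14
Change: A[0] 14 -> 35
Changed element was NOT the min; min changes only if 35 < -14.
New min = -14; changed? no

Answer: no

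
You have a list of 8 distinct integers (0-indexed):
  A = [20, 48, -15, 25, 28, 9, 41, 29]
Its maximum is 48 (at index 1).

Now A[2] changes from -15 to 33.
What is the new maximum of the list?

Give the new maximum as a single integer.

Answer: 48

Derivation:
Old max = 48 (at index 1)
Change: A[2] -15 -> 33
Changed element was NOT the old max.
  New max = max(old_max, new_val) = max(48, 33) = 48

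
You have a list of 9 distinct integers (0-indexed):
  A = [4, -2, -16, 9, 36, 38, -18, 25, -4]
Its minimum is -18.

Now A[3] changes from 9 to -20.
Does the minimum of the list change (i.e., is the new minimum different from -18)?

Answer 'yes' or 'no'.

Old min = -18
Change: A[3] 9 -> -20
Changed element was NOT the min; min changes only if -20 < -18.
New min = -20; changed? yes

Answer: yes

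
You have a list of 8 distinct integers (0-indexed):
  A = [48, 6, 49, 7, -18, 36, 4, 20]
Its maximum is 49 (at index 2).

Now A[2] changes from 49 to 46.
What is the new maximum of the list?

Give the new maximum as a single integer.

Answer: 48

Derivation:
Old max = 49 (at index 2)
Change: A[2] 49 -> 46
Changed element WAS the max -> may need rescan.
  Max of remaining elements: 48
  New max = max(46, 48) = 48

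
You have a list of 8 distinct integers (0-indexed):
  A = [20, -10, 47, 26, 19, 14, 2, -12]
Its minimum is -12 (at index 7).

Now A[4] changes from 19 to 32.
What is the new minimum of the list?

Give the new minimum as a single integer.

Answer: -12

Derivation:
Old min = -12 (at index 7)
Change: A[4] 19 -> 32
Changed element was NOT the old min.
  New min = min(old_min, new_val) = min(-12, 32) = -12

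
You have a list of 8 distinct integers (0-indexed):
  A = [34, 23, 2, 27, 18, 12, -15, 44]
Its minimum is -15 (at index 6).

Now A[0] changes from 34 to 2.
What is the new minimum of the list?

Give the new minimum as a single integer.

Old min = -15 (at index 6)
Change: A[0] 34 -> 2
Changed element was NOT the old min.
  New min = min(old_min, new_val) = min(-15, 2) = -15

Answer: -15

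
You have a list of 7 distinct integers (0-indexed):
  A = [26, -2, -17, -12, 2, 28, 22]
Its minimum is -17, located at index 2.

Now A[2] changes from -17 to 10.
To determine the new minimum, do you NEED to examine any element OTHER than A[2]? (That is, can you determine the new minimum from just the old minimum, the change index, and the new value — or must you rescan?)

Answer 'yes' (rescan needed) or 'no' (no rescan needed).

Answer: yes

Derivation:
Old min = -17 at index 2
Change at index 2: -17 -> 10
Index 2 WAS the min and new value 10 > old min -17. Must rescan other elements to find the new min.
Needs rescan: yes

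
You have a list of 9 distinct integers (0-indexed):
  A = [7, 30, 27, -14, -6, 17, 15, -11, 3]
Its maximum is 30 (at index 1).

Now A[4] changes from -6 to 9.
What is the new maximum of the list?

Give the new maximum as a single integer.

Old max = 30 (at index 1)
Change: A[4] -6 -> 9
Changed element was NOT the old max.
  New max = max(old_max, new_val) = max(30, 9) = 30

Answer: 30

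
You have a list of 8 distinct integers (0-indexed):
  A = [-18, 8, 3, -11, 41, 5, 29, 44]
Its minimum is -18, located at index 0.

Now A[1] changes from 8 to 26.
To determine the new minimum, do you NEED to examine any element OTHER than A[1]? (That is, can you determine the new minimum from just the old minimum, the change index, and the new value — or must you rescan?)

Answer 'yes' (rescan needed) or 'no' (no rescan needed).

Answer: no

Derivation:
Old min = -18 at index 0
Change at index 1: 8 -> 26
Index 1 was NOT the min. New min = min(-18, 26). No rescan of other elements needed.
Needs rescan: no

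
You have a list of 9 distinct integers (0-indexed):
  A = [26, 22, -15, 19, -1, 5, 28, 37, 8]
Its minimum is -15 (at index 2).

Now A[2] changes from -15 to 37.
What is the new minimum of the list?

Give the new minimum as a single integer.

Answer: -1

Derivation:
Old min = -15 (at index 2)
Change: A[2] -15 -> 37
Changed element WAS the min. Need to check: is 37 still <= all others?
  Min of remaining elements: -1
  New min = min(37, -1) = -1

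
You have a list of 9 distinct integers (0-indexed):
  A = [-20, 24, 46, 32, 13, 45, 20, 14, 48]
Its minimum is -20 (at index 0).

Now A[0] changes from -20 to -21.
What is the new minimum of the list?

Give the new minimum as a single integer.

Old min = -20 (at index 0)
Change: A[0] -20 -> -21
Changed element WAS the min. Need to check: is -21 still <= all others?
  Min of remaining elements: 13
  New min = min(-21, 13) = -21

Answer: -21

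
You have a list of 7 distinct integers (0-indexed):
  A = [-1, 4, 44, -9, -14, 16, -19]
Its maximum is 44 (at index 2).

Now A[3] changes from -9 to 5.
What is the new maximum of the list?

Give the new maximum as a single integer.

Answer: 44

Derivation:
Old max = 44 (at index 2)
Change: A[3] -9 -> 5
Changed element was NOT the old max.
  New max = max(old_max, new_val) = max(44, 5) = 44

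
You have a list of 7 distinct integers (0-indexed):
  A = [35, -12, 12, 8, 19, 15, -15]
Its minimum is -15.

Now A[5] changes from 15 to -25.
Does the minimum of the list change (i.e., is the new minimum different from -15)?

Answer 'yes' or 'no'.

Answer: yes

Derivation:
Old min = -15
Change: A[5] 15 -> -25
Changed element was NOT the min; min changes only if -25 < -15.
New min = -25; changed? yes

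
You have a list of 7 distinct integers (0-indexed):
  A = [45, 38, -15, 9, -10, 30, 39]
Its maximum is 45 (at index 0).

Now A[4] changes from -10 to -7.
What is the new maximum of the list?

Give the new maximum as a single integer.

Answer: 45

Derivation:
Old max = 45 (at index 0)
Change: A[4] -10 -> -7
Changed element was NOT the old max.
  New max = max(old_max, new_val) = max(45, -7) = 45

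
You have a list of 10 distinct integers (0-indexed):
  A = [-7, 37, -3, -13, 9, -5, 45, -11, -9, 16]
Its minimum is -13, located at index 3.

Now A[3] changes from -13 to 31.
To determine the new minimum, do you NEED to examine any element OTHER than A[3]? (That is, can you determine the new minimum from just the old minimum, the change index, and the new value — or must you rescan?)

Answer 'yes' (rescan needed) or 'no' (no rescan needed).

Old min = -13 at index 3
Change at index 3: -13 -> 31
Index 3 WAS the min and new value 31 > old min -13. Must rescan other elements to find the new min.
Needs rescan: yes

Answer: yes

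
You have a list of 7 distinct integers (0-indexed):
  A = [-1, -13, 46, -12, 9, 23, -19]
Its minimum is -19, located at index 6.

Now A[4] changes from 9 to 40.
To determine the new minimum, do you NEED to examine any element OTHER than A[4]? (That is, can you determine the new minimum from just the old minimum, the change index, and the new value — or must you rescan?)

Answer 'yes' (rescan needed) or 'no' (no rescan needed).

Old min = -19 at index 6
Change at index 4: 9 -> 40
Index 4 was NOT the min. New min = min(-19, 40). No rescan of other elements needed.
Needs rescan: no

Answer: no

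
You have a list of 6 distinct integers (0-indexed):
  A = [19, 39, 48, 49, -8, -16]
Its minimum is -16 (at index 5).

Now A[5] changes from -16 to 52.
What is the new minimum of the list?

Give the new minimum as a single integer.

Answer: -8

Derivation:
Old min = -16 (at index 5)
Change: A[5] -16 -> 52
Changed element WAS the min. Need to check: is 52 still <= all others?
  Min of remaining elements: -8
  New min = min(52, -8) = -8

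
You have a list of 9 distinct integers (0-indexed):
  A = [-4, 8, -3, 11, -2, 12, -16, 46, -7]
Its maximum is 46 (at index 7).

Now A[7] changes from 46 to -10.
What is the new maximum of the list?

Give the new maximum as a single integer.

Answer: 12

Derivation:
Old max = 46 (at index 7)
Change: A[7] 46 -> -10
Changed element WAS the max -> may need rescan.
  Max of remaining elements: 12
  New max = max(-10, 12) = 12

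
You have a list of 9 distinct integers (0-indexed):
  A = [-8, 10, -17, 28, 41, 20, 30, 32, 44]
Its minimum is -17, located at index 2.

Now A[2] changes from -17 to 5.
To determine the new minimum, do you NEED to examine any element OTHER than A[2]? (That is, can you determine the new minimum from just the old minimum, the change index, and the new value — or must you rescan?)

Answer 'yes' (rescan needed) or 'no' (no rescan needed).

Answer: yes

Derivation:
Old min = -17 at index 2
Change at index 2: -17 -> 5
Index 2 WAS the min and new value 5 > old min -17. Must rescan other elements to find the new min.
Needs rescan: yes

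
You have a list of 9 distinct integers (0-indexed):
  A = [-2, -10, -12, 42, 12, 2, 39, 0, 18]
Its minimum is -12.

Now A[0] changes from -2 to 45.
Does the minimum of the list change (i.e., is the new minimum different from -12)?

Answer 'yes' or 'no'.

Answer: no

Derivation:
Old min = -12
Change: A[0] -2 -> 45
Changed element was NOT the min; min changes only if 45 < -12.
New min = -12; changed? no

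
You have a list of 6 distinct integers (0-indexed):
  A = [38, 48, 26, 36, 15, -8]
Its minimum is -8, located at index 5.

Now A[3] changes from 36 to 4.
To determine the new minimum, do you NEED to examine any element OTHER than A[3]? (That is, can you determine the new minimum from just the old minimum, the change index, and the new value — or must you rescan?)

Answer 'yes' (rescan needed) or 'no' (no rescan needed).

Answer: no

Derivation:
Old min = -8 at index 5
Change at index 3: 36 -> 4
Index 3 was NOT the min. New min = min(-8, 4). No rescan of other elements needed.
Needs rescan: no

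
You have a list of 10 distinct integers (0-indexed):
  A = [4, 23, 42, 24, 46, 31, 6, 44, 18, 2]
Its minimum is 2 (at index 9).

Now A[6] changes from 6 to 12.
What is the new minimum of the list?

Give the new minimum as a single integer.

Answer: 2

Derivation:
Old min = 2 (at index 9)
Change: A[6] 6 -> 12
Changed element was NOT the old min.
  New min = min(old_min, new_val) = min(2, 12) = 2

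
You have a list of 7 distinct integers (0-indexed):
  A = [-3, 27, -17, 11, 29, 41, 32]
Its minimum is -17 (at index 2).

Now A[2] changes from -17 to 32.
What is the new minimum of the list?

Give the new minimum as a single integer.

Old min = -17 (at index 2)
Change: A[2] -17 -> 32
Changed element WAS the min. Need to check: is 32 still <= all others?
  Min of remaining elements: -3
  New min = min(32, -3) = -3

Answer: -3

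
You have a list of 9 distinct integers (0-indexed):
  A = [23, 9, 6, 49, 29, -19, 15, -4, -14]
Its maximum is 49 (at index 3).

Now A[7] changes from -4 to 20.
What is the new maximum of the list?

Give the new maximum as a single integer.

Old max = 49 (at index 3)
Change: A[7] -4 -> 20
Changed element was NOT the old max.
  New max = max(old_max, new_val) = max(49, 20) = 49

Answer: 49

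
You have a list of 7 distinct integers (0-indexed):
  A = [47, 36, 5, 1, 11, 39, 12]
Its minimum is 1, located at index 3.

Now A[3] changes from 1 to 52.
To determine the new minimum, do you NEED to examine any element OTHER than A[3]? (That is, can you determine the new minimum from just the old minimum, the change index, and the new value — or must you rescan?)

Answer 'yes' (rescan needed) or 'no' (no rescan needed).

Old min = 1 at index 3
Change at index 3: 1 -> 52
Index 3 WAS the min and new value 52 > old min 1. Must rescan other elements to find the new min.
Needs rescan: yes

Answer: yes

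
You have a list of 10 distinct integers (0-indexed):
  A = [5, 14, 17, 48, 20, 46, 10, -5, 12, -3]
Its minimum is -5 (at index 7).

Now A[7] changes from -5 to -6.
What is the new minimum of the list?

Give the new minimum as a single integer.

Old min = -5 (at index 7)
Change: A[7] -5 -> -6
Changed element WAS the min. Need to check: is -6 still <= all others?
  Min of remaining elements: -3
  New min = min(-6, -3) = -6

Answer: -6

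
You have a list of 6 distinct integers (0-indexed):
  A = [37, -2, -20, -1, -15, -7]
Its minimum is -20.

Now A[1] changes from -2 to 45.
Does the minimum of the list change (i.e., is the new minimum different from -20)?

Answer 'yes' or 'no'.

Answer: no

Derivation:
Old min = -20
Change: A[1] -2 -> 45
Changed element was NOT the min; min changes only if 45 < -20.
New min = -20; changed? no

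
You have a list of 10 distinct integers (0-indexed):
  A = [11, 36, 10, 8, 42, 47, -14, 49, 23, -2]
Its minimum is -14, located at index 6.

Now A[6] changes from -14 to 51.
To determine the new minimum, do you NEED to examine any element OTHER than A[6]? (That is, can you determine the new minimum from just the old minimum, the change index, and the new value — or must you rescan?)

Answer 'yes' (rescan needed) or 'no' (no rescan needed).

Old min = -14 at index 6
Change at index 6: -14 -> 51
Index 6 WAS the min and new value 51 > old min -14. Must rescan other elements to find the new min.
Needs rescan: yes

Answer: yes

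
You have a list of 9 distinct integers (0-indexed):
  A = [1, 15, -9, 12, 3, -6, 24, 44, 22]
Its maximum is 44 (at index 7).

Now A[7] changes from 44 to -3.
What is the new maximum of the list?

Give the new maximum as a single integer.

Old max = 44 (at index 7)
Change: A[7] 44 -> -3
Changed element WAS the max -> may need rescan.
  Max of remaining elements: 24
  New max = max(-3, 24) = 24

Answer: 24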